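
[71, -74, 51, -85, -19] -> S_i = Random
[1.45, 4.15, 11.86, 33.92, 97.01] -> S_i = 1.45*2.86^i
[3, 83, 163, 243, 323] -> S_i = 3 + 80*i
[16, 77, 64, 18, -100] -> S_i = Random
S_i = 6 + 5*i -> [6, 11, 16, 21, 26]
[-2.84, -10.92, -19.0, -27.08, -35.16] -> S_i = -2.84 + -8.08*i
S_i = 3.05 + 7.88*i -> [3.05, 10.93, 18.81, 26.69, 34.57]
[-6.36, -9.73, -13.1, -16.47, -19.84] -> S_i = -6.36 + -3.37*i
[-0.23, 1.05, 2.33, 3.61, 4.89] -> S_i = -0.23 + 1.28*i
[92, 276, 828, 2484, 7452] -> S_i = 92*3^i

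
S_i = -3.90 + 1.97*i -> [-3.9, -1.93, 0.04, 2.01, 3.98]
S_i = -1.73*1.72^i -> [-1.73, -2.98, -5.12, -8.8, -15.14]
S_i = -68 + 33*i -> [-68, -35, -2, 31, 64]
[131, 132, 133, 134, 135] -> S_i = 131 + 1*i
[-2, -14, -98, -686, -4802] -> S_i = -2*7^i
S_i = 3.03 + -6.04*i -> [3.03, -3.01, -9.05, -15.09, -21.13]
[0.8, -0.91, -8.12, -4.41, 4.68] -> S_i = Random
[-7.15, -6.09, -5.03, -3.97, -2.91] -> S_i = -7.15 + 1.06*i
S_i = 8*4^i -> [8, 32, 128, 512, 2048]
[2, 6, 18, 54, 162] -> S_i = 2*3^i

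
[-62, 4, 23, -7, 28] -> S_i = Random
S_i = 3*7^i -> [3, 21, 147, 1029, 7203]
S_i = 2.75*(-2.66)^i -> [2.75, -7.32, 19.46, -51.76, 137.68]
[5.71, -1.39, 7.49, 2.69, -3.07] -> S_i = Random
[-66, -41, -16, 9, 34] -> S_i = -66 + 25*i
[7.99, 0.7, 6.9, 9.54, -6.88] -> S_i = Random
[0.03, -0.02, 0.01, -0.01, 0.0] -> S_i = 0.03*(-0.59)^i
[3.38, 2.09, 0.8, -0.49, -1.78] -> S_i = 3.38 + -1.29*i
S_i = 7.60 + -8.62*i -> [7.6, -1.02, -9.64, -18.26, -26.88]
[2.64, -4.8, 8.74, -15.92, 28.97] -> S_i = 2.64*(-1.82)^i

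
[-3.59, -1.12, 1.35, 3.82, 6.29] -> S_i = -3.59 + 2.47*i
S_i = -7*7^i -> [-7, -49, -343, -2401, -16807]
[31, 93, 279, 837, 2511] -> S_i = 31*3^i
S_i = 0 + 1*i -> [0, 1, 2, 3, 4]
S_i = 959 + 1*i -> [959, 960, 961, 962, 963]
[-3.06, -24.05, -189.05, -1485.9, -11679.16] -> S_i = -3.06*7.86^i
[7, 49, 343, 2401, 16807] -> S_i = 7*7^i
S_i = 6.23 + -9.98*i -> [6.23, -3.75, -13.73, -23.71, -33.69]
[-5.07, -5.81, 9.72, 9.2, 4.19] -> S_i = Random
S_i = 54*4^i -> [54, 216, 864, 3456, 13824]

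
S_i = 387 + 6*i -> [387, 393, 399, 405, 411]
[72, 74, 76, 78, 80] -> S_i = 72 + 2*i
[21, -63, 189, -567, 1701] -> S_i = 21*-3^i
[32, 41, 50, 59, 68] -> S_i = 32 + 9*i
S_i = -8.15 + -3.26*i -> [-8.15, -11.41, -14.67, -17.93, -21.19]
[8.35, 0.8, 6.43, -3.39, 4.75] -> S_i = Random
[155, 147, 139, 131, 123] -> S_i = 155 + -8*i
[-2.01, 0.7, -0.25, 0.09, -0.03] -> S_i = -2.01*(-0.35)^i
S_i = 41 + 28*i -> [41, 69, 97, 125, 153]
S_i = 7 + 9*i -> [7, 16, 25, 34, 43]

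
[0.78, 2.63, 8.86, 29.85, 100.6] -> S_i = 0.78*3.37^i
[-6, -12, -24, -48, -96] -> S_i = -6*2^i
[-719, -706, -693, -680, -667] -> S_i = -719 + 13*i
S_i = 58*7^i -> [58, 406, 2842, 19894, 139258]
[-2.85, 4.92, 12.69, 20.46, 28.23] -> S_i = -2.85 + 7.77*i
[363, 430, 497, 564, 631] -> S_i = 363 + 67*i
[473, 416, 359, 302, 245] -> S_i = 473 + -57*i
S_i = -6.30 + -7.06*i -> [-6.3, -13.36, -20.42, -27.48, -34.54]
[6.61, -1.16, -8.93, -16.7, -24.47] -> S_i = 6.61 + -7.77*i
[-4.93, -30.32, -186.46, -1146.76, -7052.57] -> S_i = -4.93*6.15^i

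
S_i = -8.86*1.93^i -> [-8.86, -17.1, -33.0, -63.7, -122.93]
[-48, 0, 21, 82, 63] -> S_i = Random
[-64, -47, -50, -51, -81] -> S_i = Random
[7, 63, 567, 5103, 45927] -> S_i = 7*9^i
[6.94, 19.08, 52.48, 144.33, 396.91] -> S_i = 6.94*2.75^i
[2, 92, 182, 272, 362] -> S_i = 2 + 90*i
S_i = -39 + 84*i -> [-39, 45, 129, 213, 297]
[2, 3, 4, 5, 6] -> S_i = 2 + 1*i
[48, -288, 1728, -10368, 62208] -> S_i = 48*-6^i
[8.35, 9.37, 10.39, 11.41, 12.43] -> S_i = 8.35 + 1.02*i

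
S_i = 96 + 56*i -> [96, 152, 208, 264, 320]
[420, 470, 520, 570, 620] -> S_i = 420 + 50*i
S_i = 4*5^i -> [4, 20, 100, 500, 2500]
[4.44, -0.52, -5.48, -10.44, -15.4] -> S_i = 4.44 + -4.96*i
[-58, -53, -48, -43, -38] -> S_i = -58 + 5*i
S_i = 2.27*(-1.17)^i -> [2.27, -2.66, 3.11, -3.64, 4.25]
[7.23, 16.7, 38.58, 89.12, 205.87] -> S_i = 7.23*2.31^i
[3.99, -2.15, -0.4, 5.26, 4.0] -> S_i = Random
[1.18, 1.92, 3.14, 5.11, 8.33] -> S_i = 1.18*1.63^i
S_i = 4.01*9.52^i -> [4.01, 38.18, 363.43, 3459.83, 32937.62]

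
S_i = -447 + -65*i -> [-447, -512, -577, -642, -707]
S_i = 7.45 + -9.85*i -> [7.45, -2.4, -12.25, -22.1, -31.95]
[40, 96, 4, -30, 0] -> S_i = Random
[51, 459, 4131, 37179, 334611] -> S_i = 51*9^i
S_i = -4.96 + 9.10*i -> [-4.96, 4.14, 13.24, 22.34, 31.44]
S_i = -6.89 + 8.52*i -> [-6.89, 1.63, 10.15, 18.67, 27.19]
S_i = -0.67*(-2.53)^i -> [-0.67, 1.7, -4.29, 10.85, -27.45]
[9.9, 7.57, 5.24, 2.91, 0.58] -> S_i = 9.90 + -2.33*i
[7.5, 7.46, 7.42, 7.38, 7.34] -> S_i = 7.50 + -0.04*i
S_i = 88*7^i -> [88, 616, 4312, 30184, 211288]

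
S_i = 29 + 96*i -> [29, 125, 221, 317, 413]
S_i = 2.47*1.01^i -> [2.47, 2.49, 2.52, 2.54, 2.57]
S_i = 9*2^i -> [9, 18, 36, 72, 144]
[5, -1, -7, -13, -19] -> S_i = 5 + -6*i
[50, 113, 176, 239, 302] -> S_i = 50 + 63*i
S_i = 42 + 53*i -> [42, 95, 148, 201, 254]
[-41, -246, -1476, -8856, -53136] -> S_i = -41*6^i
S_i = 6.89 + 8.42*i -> [6.89, 15.31, 23.73, 32.15, 40.57]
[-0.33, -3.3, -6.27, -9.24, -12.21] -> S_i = -0.33 + -2.97*i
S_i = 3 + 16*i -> [3, 19, 35, 51, 67]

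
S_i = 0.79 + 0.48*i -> [0.79, 1.27, 1.75, 2.23, 2.71]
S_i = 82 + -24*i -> [82, 58, 34, 10, -14]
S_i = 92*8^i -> [92, 736, 5888, 47104, 376832]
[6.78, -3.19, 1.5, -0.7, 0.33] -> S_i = 6.78*(-0.47)^i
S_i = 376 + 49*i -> [376, 425, 474, 523, 572]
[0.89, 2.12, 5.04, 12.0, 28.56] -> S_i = 0.89*2.38^i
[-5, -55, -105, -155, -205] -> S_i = -5 + -50*i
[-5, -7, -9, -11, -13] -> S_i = -5 + -2*i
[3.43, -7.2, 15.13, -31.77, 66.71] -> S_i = 3.43*(-2.10)^i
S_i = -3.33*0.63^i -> [-3.33, -2.1, -1.32, -0.83, -0.52]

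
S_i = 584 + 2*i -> [584, 586, 588, 590, 592]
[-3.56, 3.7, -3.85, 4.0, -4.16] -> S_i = -3.56*(-1.04)^i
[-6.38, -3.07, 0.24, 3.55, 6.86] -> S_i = -6.38 + 3.31*i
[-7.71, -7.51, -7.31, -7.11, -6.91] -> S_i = -7.71 + 0.20*i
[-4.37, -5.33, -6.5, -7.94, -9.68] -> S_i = -4.37*1.22^i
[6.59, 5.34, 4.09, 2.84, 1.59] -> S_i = 6.59 + -1.25*i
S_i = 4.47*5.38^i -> [4.47, 24.05, 129.38, 696.07, 3744.87]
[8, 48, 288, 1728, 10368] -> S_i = 8*6^i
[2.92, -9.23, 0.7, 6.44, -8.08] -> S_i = Random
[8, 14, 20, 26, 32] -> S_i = 8 + 6*i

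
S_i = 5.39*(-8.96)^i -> [5.39, -48.29, 432.72, -3877.15, 34739.28]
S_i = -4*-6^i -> [-4, 24, -144, 864, -5184]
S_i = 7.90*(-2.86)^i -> [7.9, -22.59, 64.62, -184.81, 528.56]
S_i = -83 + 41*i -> [-83, -42, -1, 40, 81]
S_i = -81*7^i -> [-81, -567, -3969, -27783, -194481]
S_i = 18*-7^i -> [18, -126, 882, -6174, 43218]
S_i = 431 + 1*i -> [431, 432, 433, 434, 435]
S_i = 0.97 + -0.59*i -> [0.97, 0.38, -0.21, -0.8, -1.39]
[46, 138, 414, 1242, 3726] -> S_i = 46*3^i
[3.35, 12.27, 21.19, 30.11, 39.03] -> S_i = 3.35 + 8.92*i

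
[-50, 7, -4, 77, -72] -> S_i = Random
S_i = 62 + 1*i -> [62, 63, 64, 65, 66]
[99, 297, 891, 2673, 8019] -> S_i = 99*3^i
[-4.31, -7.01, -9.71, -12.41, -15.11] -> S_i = -4.31 + -2.70*i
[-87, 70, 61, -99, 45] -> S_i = Random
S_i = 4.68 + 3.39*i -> [4.68, 8.07, 11.46, 14.85, 18.24]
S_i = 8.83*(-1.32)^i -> [8.83, -11.66, 15.39, -20.31, 26.81]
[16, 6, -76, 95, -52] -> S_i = Random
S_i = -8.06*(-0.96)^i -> [-8.06, 7.74, -7.43, 7.13, -6.85]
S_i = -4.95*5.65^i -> [-4.95, -27.97, -158.02, -892.79, -5044.28]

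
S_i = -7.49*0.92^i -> [-7.49, -6.89, -6.34, -5.83, -5.37]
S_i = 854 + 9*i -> [854, 863, 872, 881, 890]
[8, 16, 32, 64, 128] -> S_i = 8*2^i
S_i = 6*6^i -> [6, 36, 216, 1296, 7776]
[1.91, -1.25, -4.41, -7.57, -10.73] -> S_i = 1.91 + -3.16*i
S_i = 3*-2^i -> [3, -6, 12, -24, 48]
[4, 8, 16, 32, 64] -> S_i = 4*2^i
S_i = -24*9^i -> [-24, -216, -1944, -17496, -157464]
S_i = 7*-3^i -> [7, -21, 63, -189, 567]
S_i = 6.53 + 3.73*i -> [6.53, 10.26, 13.99, 17.72, 21.45]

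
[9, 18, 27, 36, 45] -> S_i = 9 + 9*i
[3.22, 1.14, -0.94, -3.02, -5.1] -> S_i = 3.22 + -2.08*i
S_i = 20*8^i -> [20, 160, 1280, 10240, 81920]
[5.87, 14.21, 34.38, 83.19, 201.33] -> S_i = 5.87*2.42^i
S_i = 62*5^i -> [62, 310, 1550, 7750, 38750]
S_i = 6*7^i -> [6, 42, 294, 2058, 14406]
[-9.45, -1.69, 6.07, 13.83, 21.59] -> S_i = -9.45 + 7.76*i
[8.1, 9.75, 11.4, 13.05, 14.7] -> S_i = 8.10 + 1.65*i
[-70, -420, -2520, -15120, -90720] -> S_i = -70*6^i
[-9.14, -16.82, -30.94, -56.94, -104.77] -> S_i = -9.14*1.84^i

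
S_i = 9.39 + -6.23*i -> [9.39, 3.16, -3.07, -9.3, -15.53]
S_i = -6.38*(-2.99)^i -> [-6.38, 19.08, -57.04, 170.54, -509.92]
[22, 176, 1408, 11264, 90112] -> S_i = 22*8^i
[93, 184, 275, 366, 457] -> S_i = 93 + 91*i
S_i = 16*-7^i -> [16, -112, 784, -5488, 38416]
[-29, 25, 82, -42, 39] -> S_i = Random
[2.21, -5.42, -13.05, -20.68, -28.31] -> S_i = 2.21 + -7.63*i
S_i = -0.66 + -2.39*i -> [-0.66, -3.05, -5.44, -7.83, -10.22]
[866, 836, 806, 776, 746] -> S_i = 866 + -30*i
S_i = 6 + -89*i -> [6, -83, -172, -261, -350]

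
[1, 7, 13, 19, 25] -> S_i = 1 + 6*i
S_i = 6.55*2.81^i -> [6.55, 18.41, 51.72, 145.33, 408.38]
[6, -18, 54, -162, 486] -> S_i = 6*-3^i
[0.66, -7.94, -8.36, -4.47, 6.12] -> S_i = Random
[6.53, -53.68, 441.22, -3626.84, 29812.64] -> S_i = 6.53*(-8.22)^i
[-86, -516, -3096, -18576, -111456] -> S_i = -86*6^i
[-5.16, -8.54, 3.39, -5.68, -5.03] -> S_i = Random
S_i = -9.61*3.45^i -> [-9.61, -33.15, -114.38, -394.62, -1361.44]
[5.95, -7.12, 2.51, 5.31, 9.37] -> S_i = Random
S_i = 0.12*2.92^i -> [0.12, 0.35, 1.02, 2.99, 8.72]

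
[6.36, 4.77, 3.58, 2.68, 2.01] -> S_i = 6.36*0.75^i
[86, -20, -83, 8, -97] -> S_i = Random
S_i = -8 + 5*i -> [-8, -3, 2, 7, 12]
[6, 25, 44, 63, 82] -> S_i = 6 + 19*i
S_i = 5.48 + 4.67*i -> [5.48, 10.15, 14.82, 19.49, 24.16]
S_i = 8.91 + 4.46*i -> [8.91, 13.37, 17.83, 22.29, 26.75]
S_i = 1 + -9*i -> [1, -8, -17, -26, -35]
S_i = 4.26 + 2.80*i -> [4.26, 7.06, 9.86, 12.66, 15.46]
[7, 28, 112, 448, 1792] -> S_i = 7*4^i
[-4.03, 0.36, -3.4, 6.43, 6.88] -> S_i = Random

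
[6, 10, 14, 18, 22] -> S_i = 6 + 4*i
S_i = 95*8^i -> [95, 760, 6080, 48640, 389120]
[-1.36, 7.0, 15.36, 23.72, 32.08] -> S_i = -1.36 + 8.36*i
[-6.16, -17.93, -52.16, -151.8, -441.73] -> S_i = -6.16*2.91^i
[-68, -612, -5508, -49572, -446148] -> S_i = -68*9^i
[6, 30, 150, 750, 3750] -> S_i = 6*5^i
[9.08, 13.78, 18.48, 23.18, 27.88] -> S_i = 9.08 + 4.70*i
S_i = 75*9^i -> [75, 675, 6075, 54675, 492075]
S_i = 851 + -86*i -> [851, 765, 679, 593, 507]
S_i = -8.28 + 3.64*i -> [-8.28, -4.64, -1.0, 2.64, 6.28]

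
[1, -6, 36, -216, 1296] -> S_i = 1*-6^i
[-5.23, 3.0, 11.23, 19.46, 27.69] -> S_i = -5.23 + 8.23*i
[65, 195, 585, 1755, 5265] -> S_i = 65*3^i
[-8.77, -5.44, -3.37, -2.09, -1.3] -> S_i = -8.77*0.62^i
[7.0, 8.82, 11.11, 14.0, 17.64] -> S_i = 7.00*1.26^i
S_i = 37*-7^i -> [37, -259, 1813, -12691, 88837]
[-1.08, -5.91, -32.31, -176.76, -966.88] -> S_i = -1.08*5.47^i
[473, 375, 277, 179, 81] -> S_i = 473 + -98*i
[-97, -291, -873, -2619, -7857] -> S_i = -97*3^i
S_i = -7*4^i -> [-7, -28, -112, -448, -1792]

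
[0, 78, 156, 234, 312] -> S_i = 0 + 78*i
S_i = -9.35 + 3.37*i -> [-9.35, -5.98, -2.61, 0.76, 4.13]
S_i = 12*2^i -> [12, 24, 48, 96, 192]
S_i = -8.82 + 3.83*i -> [-8.82, -4.99, -1.16, 2.67, 6.5]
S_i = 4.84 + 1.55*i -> [4.84, 6.39, 7.94, 9.49, 11.04]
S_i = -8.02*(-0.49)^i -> [-8.02, 3.93, -1.93, 0.94, -0.46]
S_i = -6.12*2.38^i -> [-6.12, -14.57, -34.67, -82.51, -196.36]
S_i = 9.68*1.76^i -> [9.68, 17.04, 29.98, 52.77, 92.88]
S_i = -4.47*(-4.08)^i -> [-4.47, 18.24, -74.41, 303.59, -1238.65]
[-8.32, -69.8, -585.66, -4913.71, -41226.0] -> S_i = -8.32*8.39^i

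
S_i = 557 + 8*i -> [557, 565, 573, 581, 589]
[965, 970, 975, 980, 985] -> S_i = 965 + 5*i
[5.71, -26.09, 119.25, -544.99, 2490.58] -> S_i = 5.71*(-4.57)^i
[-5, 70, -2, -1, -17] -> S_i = Random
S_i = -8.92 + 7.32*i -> [-8.92, -1.6, 5.72, 13.04, 20.36]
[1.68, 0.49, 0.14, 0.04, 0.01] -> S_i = 1.68*0.29^i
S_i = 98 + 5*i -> [98, 103, 108, 113, 118]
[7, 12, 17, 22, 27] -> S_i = 7 + 5*i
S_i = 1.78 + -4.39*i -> [1.78, -2.61, -7.0, -11.39, -15.78]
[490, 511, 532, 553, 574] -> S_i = 490 + 21*i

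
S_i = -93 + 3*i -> [-93, -90, -87, -84, -81]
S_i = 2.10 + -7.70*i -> [2.1, -5.6, -13.3, -21.0, -28.7]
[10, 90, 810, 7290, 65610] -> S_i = 10*9^i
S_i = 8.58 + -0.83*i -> [8.58, 7.75, 6.92, 6.09, 5.26]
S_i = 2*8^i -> [2, 16, 128, 1024, 8192]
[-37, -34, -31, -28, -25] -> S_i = -37 + 3*i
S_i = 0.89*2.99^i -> [0.89, 2.66, 7.96, 23.79, 71.13]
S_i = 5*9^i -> [5, 45, 405, 3645, 32805]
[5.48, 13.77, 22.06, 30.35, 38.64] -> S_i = 5.48 + 8.29*i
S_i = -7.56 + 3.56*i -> [-7.56, -4.0, -0.44, 3.12, 6.68]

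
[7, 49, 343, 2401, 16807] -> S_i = 7*7^i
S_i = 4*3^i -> [4, 12, 36, 108, 324]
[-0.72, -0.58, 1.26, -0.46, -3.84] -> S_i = Random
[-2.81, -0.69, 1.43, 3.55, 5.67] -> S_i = -2.81 + 2.12*i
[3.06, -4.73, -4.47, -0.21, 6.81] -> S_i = Random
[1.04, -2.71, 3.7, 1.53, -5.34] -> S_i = Random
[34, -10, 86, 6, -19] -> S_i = Random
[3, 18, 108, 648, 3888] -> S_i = 3*6^i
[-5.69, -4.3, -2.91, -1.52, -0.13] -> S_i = -5.69 + 1.39*i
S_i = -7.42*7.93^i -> [-7.42, -58.84, -466.61, -3700.19, -29342.47]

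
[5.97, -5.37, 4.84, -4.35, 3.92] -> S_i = 5.97*(-0.90)^i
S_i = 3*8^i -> [3, 24, 192, 1536, 12288]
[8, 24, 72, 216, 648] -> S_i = 8*3^i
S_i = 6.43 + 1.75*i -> [6.43, 8.18, 9.93, 11.68, 13.43]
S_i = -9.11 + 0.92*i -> [-9.11, -8.19, -7.27, -6.35, -5.43]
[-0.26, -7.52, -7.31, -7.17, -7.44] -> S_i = Random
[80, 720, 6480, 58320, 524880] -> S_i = 80*9^i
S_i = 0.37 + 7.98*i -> [0.37, 8.35, 16.33, 24.31, 32.29]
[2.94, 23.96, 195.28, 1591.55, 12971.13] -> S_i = 2.94*8.15^i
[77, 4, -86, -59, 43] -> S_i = Random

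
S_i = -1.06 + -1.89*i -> [-1.06, -2.95, -4.84, -6.73, -8.62]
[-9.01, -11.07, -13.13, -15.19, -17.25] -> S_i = -9.01 + -2.06*i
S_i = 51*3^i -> [51, 153, 459, 1377, 4131]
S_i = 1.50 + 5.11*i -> [1.5, 6.61, 11.72, 16.83, 21.94]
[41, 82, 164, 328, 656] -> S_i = 41*2^i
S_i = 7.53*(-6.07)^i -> [7.53, -45.71, 277.44, -1684.07, 10222.33]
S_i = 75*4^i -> [75, 300, 1200, 4800, 19200]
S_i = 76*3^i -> [76, 228, 684, 2052, 6156]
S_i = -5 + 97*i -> [-5, 92, 189, 286, 383]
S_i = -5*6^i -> [-5, -30, -180, -1080, -6480]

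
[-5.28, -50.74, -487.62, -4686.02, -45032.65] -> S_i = -5.28*9.61^i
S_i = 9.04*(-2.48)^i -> [9.04, -22.42, 55.6, -137.89, 341.96]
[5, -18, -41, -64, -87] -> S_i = 5 + -23*i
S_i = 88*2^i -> [88, 176, 352, 704, 1408]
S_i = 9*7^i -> [9, 63, 441, 3087, 21609]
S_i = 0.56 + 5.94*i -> [0.56, 6.5, 12.44, 18.38, 24.32]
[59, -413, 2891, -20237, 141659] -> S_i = 59*-7^i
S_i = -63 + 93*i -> [-63, 30, 123, 216, 309]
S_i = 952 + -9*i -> [952, 943, 934, 925, 916]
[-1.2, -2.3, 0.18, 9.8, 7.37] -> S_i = Random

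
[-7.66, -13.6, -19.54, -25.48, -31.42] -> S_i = -7.66 + -5.94*i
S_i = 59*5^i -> [59, 295, 1475, 7375, 36875]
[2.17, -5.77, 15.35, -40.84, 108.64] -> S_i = 2.17*(-2.66)^i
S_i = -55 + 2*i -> [-55, -53, -51, -49, -47]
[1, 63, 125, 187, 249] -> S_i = 1 + 62*i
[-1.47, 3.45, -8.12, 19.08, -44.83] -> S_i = -1.47*(-2.35)^i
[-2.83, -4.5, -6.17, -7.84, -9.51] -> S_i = -2.83 + -1.67*i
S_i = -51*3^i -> [-51, -153, -459, -1377, -4131]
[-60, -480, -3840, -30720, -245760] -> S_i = -60*8^i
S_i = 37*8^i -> [37, 296, 2368, 18944, 151552]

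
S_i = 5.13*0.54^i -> [5.13, 2.77, 1.5, 0.81, 0.44]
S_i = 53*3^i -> [53, 159, 477, 1431, 4293]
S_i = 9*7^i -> [9, 63, 441, 3087, 21609]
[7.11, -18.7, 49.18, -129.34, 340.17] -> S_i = 7.11*(-2.63)^i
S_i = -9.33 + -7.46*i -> [-9.33, -16.79, -24.25, -31.71, -39.17]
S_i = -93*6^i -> [-93, -558, -3348, -20088, -120528]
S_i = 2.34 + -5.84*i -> [2.34, -3.5, -9.34, -15.18, -21.02]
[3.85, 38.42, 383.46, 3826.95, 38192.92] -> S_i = 3.85*9.98^i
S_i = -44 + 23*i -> [-44, -21, 2, 25, 48]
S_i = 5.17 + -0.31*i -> [5.17, 4.86, 4.55, 4.24, 3.93]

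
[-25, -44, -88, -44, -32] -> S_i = Random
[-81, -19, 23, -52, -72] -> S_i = Random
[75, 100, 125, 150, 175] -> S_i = 75 + 25*i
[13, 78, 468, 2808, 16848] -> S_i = 13*6^i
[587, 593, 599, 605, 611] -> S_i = 587 + 6*i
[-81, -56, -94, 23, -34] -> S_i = Random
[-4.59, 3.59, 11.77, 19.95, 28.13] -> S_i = -4.59 + 8.18*i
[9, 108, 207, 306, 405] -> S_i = 9 + 99*i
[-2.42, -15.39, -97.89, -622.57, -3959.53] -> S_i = -2.42*6.36^i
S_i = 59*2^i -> [59, 118, 236, 472, 944]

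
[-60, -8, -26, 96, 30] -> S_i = Random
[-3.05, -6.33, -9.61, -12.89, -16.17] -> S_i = -3.05 + -3.28*i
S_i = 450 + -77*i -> [450, 373, 296, 219, 142]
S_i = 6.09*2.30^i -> [6.09, 14.01, 32.22, 74.1, 170.42]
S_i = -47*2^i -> [-47, -94, -188, -376, -752]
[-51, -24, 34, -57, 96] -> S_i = Random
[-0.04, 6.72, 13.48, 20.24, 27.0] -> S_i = -0.04 + 6.76*i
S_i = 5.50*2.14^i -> [5.5, 11.77, 25.19, 53.9, 115.35]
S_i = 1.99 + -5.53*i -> [1.99, -3.54, -9.07, -14.6, -20.13]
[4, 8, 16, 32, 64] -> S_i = 4*2^i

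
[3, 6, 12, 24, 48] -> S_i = 3*2^i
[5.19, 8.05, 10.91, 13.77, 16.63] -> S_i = 5.19 + 2.86*i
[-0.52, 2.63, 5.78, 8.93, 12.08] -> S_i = -0.52 + 3.15*i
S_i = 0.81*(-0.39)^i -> [0.81, -0.32, 0.12, -0.05, 0.02]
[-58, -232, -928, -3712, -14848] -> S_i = -58*4^i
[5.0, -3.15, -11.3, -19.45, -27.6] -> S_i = 5.00 + -8.15*i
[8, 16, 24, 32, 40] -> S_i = 8 + 8*i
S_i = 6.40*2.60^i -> [6.4, 16.64, 43.26, 112.49, 292.46]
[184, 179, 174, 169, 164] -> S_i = 184 + -5*i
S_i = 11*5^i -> [11, 55, 275, 1375, 6875]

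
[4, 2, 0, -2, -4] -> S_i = 4 + -2*i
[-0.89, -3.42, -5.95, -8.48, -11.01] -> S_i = -0.89 + -2.53*i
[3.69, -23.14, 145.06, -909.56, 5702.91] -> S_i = 3.69*(-6.27)^i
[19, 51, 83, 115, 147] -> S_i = 19 + 32*i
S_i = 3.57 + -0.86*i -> [3.57, 2.71, 1.85, 0.99, 0.13]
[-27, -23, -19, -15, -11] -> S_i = -27 + 4*i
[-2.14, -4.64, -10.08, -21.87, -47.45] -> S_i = -2.14*2.17^i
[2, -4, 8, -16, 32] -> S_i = 2*-2^i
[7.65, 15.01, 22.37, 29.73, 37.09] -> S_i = 7.65 + 7.36*i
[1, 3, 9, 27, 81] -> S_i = 1*3^i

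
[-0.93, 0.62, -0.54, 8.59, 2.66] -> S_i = Random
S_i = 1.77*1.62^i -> [1.77, 2.87, 4.65, 7.53, 12.19]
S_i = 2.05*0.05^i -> [2.05, 0.1, 0.01, 0.0, 0.0]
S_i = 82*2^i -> [82, 164, 328, 656, 1312]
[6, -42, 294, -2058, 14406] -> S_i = 6*-7^i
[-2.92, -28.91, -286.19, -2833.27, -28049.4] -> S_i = -2.92*9.90^i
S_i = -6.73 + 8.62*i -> [-6.73, 1.89, 10.51, 19.13, 27.75]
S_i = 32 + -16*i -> [32, 16, 0, -16, -32]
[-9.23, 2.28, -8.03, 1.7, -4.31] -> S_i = Random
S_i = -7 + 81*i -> [-7, 74, 155, 236, 317]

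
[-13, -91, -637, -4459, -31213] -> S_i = -13*7^i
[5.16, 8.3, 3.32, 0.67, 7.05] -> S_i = Random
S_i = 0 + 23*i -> [0, 23, 46, 69, 92]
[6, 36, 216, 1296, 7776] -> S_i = 6*6^i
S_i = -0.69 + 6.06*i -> [-0.69, 5.37, 11.43, 17.49, 23.55]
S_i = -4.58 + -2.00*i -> [-4.58, -6.58, -8.58, -10.58, -12.58]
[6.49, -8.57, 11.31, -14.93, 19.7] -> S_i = 6.49*(-1.32)^i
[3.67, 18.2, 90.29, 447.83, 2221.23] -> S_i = 3.67*4.96^i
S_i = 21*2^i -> [21, 42, 84, 168, 336]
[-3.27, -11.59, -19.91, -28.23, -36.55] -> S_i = -3.27 + -8.32*i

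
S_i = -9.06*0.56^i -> [-9.06, -5.07, -2.84, -1.59, -0.89]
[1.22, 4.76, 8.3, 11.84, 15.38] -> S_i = 1.22 + 3.54*i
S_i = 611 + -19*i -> [611, 592, 573, 554, 535]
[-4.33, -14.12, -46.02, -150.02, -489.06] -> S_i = -4.33*3.26^i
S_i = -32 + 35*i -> [-32, 3, 38, 73, 108]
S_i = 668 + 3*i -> [668, 671, 674, 677, 680]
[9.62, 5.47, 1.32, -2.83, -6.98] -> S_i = 9.62 + -4.15*i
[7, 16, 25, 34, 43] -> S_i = 7 + 9*i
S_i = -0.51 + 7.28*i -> [-0.51, 6.77, 14.05, 21.33, 28.61]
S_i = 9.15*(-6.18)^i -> [9.15, -56.55, 349.46, -2159.67, 13346.73]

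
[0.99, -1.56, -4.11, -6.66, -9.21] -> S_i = 0.99 + -2.55*i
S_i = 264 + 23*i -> [264, 287, 310, 333, 356]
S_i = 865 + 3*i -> [865, 868, 871, 874, 877]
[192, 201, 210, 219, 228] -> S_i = 192 + 9*i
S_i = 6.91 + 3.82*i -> [6.91, 10.73, 14.55, 18.37, 22.19]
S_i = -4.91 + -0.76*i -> [-4.91, -5.67, -6.43, -7.19, -7.95]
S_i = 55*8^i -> [55, 440, 3520, 28160, 225280]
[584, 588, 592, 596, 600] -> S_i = 584 + 4*i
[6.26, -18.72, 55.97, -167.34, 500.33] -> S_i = 6.26*(-2.99)^i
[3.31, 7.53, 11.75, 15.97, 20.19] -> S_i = 3.31 + 4.22*i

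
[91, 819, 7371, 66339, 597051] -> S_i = 91*9^i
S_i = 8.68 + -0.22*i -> [8.68, 8.46, 8.24, 8.02, 7.8]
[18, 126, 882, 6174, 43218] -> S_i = 18*7^i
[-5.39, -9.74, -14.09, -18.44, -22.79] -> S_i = -5.39 + -4.35*i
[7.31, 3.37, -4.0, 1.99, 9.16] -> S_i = Random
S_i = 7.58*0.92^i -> [7.58, 6.97, 6.42, 5.9, 5.43]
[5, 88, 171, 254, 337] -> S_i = 5 + 83*i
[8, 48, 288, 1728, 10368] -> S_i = 8*6^i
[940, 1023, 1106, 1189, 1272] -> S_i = 940 + 83*i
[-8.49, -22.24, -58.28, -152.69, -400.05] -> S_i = -8.49*2.62^i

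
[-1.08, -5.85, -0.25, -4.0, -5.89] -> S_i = Random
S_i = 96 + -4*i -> [96, 92, 88, 84, 80]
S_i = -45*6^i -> [-45, -270, -1620, -9720, -58320]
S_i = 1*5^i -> [1, 5, 25, 125, 625]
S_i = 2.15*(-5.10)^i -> [2.15, -10.96, 55.92, -285.2, 1454.52]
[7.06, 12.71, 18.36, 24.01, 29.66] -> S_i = 7.06 + 5.65*i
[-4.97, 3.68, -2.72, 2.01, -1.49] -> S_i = -4.97*(-0.74)^i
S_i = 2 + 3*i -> [2, 5, 8, 11, 14]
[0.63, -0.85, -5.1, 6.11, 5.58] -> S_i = Random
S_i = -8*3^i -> [-8, -24, -72, -216, -648]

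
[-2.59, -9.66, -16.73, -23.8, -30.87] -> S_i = -2.59 + -7.07*i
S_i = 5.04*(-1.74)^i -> [5.04, -8.77, 15.26, -26.55, 46.2]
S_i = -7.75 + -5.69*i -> [-7.75, -13.44, -19.13, -24.82, -30.51]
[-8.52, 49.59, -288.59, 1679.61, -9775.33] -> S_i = -8.52*(-5.82)^i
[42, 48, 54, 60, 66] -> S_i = 42 + 6*i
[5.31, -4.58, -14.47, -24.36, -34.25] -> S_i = 5.31 + -9.89*i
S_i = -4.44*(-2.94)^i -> [-4.44, 13.05, -38.38, 112.83, -331.72]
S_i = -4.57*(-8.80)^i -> [-4.57, 40.22, -353.9, 3114.33, -27406.08]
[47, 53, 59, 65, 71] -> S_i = 47 + 6*i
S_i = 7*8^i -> [7, 56, 448, 3584, 28672]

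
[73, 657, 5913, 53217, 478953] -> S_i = 73*9^i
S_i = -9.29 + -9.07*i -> [-9.29, -18.36, -27.43, -36.5, -45.57]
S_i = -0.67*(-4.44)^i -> [-0.67, 2.97, -13.21, 58.64, -260.38]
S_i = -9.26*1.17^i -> [-9.26, -10.83, -12.68, -14.83, -17.35]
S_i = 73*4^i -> [73, 292, 1168, 4672, 18688]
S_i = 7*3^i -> [7, 21, 63, 189, 567]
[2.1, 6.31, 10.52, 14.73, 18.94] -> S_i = 2.10 + 4.21*i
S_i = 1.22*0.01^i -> [1.22, 0.01, 0.0, 0.0, 0.0]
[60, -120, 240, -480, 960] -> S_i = 60*-2^i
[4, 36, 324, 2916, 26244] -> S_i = 4*9^i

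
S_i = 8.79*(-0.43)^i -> [8.79, -3.78, 1.63, -0.7, 0.3]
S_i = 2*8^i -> [2, 16, 128, 1024, 8192]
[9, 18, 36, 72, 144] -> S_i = 9*2^i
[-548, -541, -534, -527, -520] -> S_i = -548 + 7*i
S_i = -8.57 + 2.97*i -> [-8.57, -5.6, -2.63, 0.34, 3.31]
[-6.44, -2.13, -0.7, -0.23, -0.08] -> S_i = -6.44*0.33^i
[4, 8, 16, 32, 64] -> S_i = 4*2^i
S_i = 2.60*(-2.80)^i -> [2.6, -7.28, 20.38, -57.08, 159.81]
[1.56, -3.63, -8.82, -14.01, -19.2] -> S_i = 1.56 + -5.19*i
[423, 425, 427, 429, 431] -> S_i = 423 + 2*i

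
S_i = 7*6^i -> [7, 42, 252, 1512, 9072]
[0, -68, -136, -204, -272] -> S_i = 0 + -68*i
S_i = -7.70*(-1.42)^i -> [-7.7, 10.93, -15.53, 22.05, -31.31]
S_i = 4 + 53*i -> [4, 57, 110, 163, 216]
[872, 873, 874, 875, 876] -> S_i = 872 + 1*i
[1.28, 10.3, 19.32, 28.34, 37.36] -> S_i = 1.28 + 9.02*i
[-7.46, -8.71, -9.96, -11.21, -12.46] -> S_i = -7.46 + -1.25*i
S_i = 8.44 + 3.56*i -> [8.44, 12.0, 15.56, 19.12, 22.68]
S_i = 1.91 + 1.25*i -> [1.91, 3.16, 4.41, 5.66, 6.91]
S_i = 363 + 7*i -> [363, 370, 377, 384, 391]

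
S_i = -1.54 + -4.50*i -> [-1.54, -6.04, -10.54, -15.04, -19.54]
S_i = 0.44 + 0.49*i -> [0.44, 0.93, 1.42, 1.91, 2.4]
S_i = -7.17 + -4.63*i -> [-7.17, -11.8, -16.43, -21.06, -25.69]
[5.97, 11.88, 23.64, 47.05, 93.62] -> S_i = 5.97*1.99^i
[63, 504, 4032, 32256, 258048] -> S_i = 63*8^i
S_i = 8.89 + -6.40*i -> [8.89, 2.49, -3.91, -10.31, -16.71]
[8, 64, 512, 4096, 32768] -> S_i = 8*8^i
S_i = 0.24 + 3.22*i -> [0.24, 3.46, 6.68, 9.9, 13.12]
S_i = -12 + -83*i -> [-12, -95, -178, -261, -344]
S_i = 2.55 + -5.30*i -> [2.55, -2.75, -8.05, -13.35, -18.65]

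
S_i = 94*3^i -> [94, 282, 846, 2538, 7614]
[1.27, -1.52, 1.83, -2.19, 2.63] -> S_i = 1.27*(-1.20)^i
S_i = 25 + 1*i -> [25, 26, 27, 28, 29]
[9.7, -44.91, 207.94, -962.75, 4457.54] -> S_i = 9.70*(-4.63)^i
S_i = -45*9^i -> [-45, -405, -3645, -32805, -295245]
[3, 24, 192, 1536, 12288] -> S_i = 3*8^i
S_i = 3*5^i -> [3, 15, 75, 375, 1875]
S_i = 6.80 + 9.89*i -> [6.8, 16.69, 26.58, 36.47, 46.36]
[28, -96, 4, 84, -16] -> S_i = Random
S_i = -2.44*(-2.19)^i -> [-2.44, 5.34, -11.7, 25.63, -56.13]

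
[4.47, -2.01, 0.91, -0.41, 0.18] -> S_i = 4.47*(-0.45)^i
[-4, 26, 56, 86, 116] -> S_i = -4 + 30*i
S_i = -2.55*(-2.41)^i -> [-2.55, 6.15, -14.81, 35.69, -86.02]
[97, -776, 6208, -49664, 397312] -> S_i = 97*-8^i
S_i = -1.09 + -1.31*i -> [-1.09, -2.4, -3.71, -5.02, -6.33]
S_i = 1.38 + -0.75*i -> [1.38, 0.63, -0.12, -0.87, -1.62]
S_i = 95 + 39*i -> [95, 134, 173, 212, 251]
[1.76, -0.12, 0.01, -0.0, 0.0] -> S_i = 1.76*(-0.07)^i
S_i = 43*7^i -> [43, 301, 2107, 14749, 103243]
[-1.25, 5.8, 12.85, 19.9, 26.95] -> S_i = -1.25 + 7.05*i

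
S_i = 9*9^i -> [9, 81, 729, 6561, 59049]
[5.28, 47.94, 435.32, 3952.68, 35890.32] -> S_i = 5.28*9.08^i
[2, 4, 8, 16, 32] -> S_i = 2*2^i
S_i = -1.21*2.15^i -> [-1.21, -2.6, -5.59, -12.03, -25.85]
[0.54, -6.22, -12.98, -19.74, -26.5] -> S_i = 0.54 + -6.76*i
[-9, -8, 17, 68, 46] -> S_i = Random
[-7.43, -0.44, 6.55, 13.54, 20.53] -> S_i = -7.43 + 6.99*i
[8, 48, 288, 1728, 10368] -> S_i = 8*6^i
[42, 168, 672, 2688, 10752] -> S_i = 42*4^i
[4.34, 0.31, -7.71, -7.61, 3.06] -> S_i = Random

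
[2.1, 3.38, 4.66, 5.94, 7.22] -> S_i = 2.10 + 1.28*i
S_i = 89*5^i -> [89, 445, 2225, 11125, 55625]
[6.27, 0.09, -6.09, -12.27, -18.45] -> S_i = 6.27 + -6.18*i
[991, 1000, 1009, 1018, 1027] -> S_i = 991 + 9*i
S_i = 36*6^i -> [36, 216, 1296, 7776, 46656]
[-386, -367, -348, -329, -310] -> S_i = -386 + 19*i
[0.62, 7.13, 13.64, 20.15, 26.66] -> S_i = 0.62 + 6.51*i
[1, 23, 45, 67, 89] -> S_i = 1 + 22*i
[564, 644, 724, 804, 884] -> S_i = 564 + 80*i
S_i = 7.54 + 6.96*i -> [7.54, 14.5, 21.46, 28.42, 35.38]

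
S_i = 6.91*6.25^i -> [6.91, 43.19, 269.92, 1687.01, 10543.82]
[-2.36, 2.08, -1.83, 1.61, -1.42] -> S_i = -2.36*(-0.88)^i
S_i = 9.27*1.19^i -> [9.27, 11.03, 13.13, 15.62, 18.59]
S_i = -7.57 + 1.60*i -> [-7.57, -5.97, -4.37, -2.77, -1.17]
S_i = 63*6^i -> [63, 378, 2268, 13608, 81648]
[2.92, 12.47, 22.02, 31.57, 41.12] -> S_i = 2.92 + 9.55*i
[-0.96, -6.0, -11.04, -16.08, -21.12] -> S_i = -0.96 + -5.04*i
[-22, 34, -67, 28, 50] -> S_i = Random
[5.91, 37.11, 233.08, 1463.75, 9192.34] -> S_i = 5.91*6.28^i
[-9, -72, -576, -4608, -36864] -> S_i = -9*8^i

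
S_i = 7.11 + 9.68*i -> [7.11, 16.79, 26.47, 36.15, 45.83]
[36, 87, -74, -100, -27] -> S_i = Random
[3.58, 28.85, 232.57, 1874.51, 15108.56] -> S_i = 3.58*8.06^i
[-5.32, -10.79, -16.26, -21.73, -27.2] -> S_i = -5.32 + -5.47*i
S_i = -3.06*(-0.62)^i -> [-3.06, 1.9, -1.18, 0.73, -0.45]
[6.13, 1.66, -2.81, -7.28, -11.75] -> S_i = 6.13 + -4.47*i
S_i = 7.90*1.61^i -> [7.9, 12.72, 20.48, 32.97, 53.08]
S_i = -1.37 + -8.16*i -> [-1.37, -9.53, -17.69, -25.85, -34.01]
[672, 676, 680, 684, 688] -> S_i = 672 + 4*i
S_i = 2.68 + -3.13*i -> [2.68, -0.45, -3.58, -6.71, -9.84]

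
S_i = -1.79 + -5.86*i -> [-1.79, -7.65, -13.51, -19.37, -25.23]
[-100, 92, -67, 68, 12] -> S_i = Random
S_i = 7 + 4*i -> [7, 11, 15, 19, 23]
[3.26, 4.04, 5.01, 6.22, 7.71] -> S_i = 3.26*1.24^i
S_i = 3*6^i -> [3, 18, 108, 648, 3888]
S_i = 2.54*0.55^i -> [2.54, 1.4, 0.77, 0.42, 0.23]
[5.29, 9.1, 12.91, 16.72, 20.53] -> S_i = 5.29 + 3.81*i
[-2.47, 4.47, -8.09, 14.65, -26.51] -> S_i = -2.47*(-1.81)^i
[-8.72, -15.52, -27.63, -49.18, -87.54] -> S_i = -8.72*1.78^i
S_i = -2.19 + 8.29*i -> [-2.19, 6.1, 14.39, 22.68, 30.97]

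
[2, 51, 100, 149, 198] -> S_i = 2 + 49*i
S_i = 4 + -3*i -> [4, 1, -2, -5, -8]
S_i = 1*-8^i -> [1, -8, 64, -512, 4096]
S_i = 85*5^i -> [85, 425, 2125, 10625, 53125]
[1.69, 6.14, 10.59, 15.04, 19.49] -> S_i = 1.69 + 4.45*i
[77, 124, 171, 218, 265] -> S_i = 77 + 47*i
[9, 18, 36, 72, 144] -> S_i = 9*2^i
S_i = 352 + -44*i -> [352, 308, 264, 220, 176]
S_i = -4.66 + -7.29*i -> [-4.66, -11.95, -19.24, -26.53, -33.82]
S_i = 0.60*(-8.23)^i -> [0.6, -4.94, 40.64, -334.47, 2752.65]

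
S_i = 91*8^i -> [91, 728, 5824, 46592, 372736]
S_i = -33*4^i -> [-33, -132, -528, -2112, -8448]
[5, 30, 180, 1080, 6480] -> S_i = 5*6^i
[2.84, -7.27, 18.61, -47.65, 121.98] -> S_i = 2.84*(-2.56)^i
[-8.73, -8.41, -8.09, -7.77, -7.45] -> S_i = -8.73 + 0.32*i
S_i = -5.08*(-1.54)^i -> [-5.08, 7.82, -12.05, 18.55, -28.57]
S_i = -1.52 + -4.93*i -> [-1.52, -6.45, -11.38, -16.31, -21.24]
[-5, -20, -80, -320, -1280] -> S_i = -5*4^i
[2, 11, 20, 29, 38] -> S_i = 2 + 9*i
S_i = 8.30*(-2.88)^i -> [8.3, -23.9, 68.84, -198.27, 571.02]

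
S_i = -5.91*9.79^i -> [-5.91, -57.86, -566.44, -5545.43, -54289.8]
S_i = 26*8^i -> [26, 208, 1664, 13312, 106496]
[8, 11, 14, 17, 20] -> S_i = 8 + 3*i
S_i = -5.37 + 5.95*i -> [-5.37, 0.58, 6.53, 12.48, 18.43]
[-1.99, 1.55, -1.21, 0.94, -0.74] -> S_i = -1.99*(-0.78)^i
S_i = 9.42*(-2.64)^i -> [9.42, -24.87, 65.65, -173.33, 457.58]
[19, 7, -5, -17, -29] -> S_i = 19 + -12*i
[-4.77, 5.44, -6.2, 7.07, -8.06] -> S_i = -4.77*(-1.14)^i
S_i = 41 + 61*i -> [41, 102, 163, 224, 285]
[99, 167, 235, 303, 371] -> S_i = 99 + 68*i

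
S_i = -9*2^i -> [-9, -18, -36, -72, -144]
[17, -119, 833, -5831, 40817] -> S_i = 17*-7^i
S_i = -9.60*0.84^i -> [-9.6, -8.06, -6.77, -5.69, -4.78]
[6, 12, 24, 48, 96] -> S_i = 6*2^i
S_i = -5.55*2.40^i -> [-5.55, -13.32, -31.97, -76.72, -184.14]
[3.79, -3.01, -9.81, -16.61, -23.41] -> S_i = 3.79 + -6.80*i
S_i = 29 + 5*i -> [29, 34, 39, 44, 49]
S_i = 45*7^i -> [45, 315, 2205, 15435, 108045]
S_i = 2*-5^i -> [2, -10, 50, -250, 1250]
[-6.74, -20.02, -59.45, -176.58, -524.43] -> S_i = -6.74*2.97^i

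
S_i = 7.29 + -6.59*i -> [7.29, 0.7, -5.89, -12.48, -19.07]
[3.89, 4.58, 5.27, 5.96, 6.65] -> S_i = 3.89 + 0.69*i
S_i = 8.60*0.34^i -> [8.6, 2.92, 0.99, 0.34, 0.11]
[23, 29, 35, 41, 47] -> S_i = 23 + 6*i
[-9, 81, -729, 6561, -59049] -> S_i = -9*-9^i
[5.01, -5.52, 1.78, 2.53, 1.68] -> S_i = Random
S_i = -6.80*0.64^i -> [-6.8, -4.35, -2.79, -1.78, -1.14]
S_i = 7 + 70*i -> [7, 77, 147, 217, 287]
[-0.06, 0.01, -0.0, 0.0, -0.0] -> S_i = -0.06*(-0.19)^i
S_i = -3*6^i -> [-3, -18, -108, -648, -3888]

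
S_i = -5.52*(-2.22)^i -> [-5.52, 12.25, -27.2, 60.39, -134.08]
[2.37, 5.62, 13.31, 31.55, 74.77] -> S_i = 2.37*2.37^i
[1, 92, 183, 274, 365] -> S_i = 1 + 91*i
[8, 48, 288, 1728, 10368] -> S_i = 8*6^i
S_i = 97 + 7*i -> [97, 104, 111, 118, 125]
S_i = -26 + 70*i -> [-26, 44, 114, 184, 254]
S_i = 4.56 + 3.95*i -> [4.56, 8.51, 12.46, 16.41, 20.36]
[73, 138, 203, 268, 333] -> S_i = 73 + 65*i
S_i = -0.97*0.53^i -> [-0.97, -0.51, -0.27, -0.14, -0.08]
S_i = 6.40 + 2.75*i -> [6.4, 9.15, 11.9, 14.65, 17.4]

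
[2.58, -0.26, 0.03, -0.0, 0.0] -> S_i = 2.58*(-0.10)^i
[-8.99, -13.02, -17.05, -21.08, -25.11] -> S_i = -8.99 + -4.03*i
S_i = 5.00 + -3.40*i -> [5.0, 1.6, -1.8, -5.2, -8.6]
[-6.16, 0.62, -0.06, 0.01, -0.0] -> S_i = -6.16*(-0.10)^i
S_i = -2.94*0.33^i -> [-2.94, -0.97, -0.32, -0.11, -0.03]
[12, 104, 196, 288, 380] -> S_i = 12 + 92*i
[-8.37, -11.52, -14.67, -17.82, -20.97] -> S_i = -8.37 + -3.15*i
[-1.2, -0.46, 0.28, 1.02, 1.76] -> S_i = -1.20 + 0.74*i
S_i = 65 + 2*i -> [65, 67, 69, 71, 73]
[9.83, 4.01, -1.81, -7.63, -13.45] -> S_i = 9.83 + -5.82*i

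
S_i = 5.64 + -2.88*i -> [5.64, 2.76, -0.12, -3.0, -5.88]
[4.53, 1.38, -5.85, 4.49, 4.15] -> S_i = Random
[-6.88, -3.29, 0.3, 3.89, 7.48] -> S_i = -6.88 + 3.59*i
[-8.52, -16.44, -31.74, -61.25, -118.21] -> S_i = -8.52*1.93^i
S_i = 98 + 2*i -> [98, 100, 102, 104, 106]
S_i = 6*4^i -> [6, 24, 96, 384, 1536]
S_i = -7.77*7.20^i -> [-7.77, -55.94, -402.8, -2900.14, -20880.99]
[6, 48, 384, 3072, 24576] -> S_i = 6*8^i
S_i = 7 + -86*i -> [7, -79, -165, -251, -337]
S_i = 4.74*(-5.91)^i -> [4.74, -28.01, 165.56, -978.45, 5782.67]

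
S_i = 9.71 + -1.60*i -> [9.71, 8.11, 6.51, 4.91, 3.31]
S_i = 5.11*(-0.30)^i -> [5.11, -1.53, 0.46, -0.14, 0.04]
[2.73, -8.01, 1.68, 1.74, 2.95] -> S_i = Random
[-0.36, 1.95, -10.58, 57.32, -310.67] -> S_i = -0.36*(-5.42)^i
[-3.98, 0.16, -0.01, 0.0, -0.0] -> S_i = -3.98*(-0.04)^i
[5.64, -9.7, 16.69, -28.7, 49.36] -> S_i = 5.64*(-1.72)^i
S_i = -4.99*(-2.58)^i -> [-4.99, 12.87, -33.22, 85.7, -221.1]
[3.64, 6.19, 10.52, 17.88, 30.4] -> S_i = 3.64*1.70^i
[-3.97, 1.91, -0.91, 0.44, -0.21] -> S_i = -3.97*(-0.48)^i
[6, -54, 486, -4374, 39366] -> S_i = 6*-9^i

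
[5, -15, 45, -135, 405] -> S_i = 5*-3^i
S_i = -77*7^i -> [-77, -539, -3773, -26411, -184877]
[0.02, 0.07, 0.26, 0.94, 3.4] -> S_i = 0.02*3.61^i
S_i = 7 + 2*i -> [7, 9, 11, 13, 15]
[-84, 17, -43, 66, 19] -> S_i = Random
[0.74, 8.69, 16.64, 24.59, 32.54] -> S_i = 0.74 + 7.95*i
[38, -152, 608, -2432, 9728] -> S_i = 38*-4^i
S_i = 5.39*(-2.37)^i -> [5.39, -12.77, 30.28, -71.75, 170.05]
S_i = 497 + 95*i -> [497, 592, 687, 782, 877]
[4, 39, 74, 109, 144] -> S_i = 4 + 35*i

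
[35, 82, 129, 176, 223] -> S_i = 35 + 47*i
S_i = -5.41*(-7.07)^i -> [-5.41, 38.25, -270.42, 1911.86, -13516.83]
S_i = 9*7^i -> [9, 63, 441, 3087, 21609]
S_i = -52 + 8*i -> [-52, -44, -36, -28, -20]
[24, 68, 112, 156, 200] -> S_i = 24 + 44*i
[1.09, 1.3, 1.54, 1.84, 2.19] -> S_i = 1.09*1.19^i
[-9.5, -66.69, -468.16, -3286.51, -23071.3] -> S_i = -9.50*7.02^i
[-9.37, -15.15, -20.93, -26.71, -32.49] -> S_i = -9.37 + -5.78*i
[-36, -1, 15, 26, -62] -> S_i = Random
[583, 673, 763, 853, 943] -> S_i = 583 + 90*i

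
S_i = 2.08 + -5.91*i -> [2.08, -3.83, -9.74, -15.65, -21.56]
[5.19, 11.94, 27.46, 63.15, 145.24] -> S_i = 5.19*2.30^i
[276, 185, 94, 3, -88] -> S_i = 276 + -91*i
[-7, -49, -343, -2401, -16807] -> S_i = -7*7^i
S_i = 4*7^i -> [4, 28, 196, 1372, 9604]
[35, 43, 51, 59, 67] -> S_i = 35 + 8*i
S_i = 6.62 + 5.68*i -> [6.62, 12.3, 17.98, 23.66, 29.34]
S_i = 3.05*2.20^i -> [3.05, 6.71, 14.76, 32.48, 71.45]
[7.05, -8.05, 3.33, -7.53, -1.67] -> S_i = Random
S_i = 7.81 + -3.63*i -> [7.81, 4.18, 0.55, -3.08, -6.71]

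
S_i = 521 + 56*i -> [521, 577, 633, 689, 745]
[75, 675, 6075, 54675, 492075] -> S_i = 75*9^i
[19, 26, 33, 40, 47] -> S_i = 19 + 7*i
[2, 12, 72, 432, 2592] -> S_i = 2*6^i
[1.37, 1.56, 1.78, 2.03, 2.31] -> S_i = 1.37*1.14^i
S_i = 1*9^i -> [1, 9, 81, 729, 6561]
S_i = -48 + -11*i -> [-48, -59, -70, -81, -92]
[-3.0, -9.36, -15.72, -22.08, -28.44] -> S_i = -3.00 + -6.36*i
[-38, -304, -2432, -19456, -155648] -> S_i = -38*8^i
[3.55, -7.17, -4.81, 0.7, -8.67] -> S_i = Random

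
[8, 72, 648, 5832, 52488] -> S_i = 8*9^i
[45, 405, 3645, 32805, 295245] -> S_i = 45*9^i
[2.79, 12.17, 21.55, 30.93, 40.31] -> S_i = 2.79 + 9.38*i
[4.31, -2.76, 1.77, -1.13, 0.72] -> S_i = 4.31*(-0.64)^i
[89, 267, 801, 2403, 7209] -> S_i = 89*3^i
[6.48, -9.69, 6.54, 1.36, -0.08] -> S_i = Random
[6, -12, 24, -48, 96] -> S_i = 6*-2^i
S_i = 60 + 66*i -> [60, 126, 192, 258, 324]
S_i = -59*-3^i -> [-59, 177, -531, 1593, -4779]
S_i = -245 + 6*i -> [-245, -239, -233, -227, -221]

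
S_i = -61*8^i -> [-61, -488, -3904, -31232, -249856]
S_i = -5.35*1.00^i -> [-5.35, -5.35, -5.35, -5.35, -5.35]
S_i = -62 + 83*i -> [-62, 21, 104, 187, 270]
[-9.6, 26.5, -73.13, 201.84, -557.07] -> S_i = -9.60*(-2.76)^i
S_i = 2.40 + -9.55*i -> [2.4, -7.15, -16.7, -26.25, -35.8]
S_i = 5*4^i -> [5, 20, 80, 320, 1280]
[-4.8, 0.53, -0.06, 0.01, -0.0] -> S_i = -4.80*(-0.11)^i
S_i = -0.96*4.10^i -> [-0.96, -3.94, -16.14, -66.16, -271.27]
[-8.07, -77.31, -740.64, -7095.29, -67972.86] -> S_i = -8.07*9.58^i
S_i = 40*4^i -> [40, 160, 640, 2560, 10240]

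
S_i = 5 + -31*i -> [5, -26, -57, -88, -119]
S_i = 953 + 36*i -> [953, 989, 1025, 1061, 1097]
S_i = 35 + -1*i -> [35, 34, 33, 32, 31]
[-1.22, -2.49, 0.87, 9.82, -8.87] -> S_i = Random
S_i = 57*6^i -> [57, 342, 2052, 12312, 73872]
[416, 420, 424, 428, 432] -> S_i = 416 + 4*i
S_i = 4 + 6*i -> [4, 10, 16, 22, 28]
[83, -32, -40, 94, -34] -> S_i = Random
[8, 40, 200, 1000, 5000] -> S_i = 8*5^i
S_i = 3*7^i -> [3, 21, 147, 1029, 7203]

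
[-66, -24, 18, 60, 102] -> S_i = -66 + 42*i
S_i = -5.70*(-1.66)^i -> [-5.7, 9.46, -15.71, 26.07, -43.28]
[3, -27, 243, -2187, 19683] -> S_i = 3*-9^i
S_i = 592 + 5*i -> [592, 597, 602, 607, 612]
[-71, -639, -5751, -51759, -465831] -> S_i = -71*9^i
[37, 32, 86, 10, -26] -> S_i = Random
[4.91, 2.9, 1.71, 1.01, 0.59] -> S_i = 4.91*0.59^i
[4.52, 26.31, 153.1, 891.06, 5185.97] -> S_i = 4.52*5.82^i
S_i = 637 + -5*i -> [637, 632, 627, 622, 617]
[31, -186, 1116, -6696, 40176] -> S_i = 31*-6^i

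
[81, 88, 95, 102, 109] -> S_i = 81 + 7*i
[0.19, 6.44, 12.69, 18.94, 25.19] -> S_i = 0.19 + 6.25*i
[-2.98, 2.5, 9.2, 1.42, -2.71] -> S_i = Random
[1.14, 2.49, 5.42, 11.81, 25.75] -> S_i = 1.14*2.18^i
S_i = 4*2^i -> [4, 8, 16, 32, 64]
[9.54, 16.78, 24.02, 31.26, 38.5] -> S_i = 9.54 + 7.24*i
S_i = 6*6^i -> [6, 36, 216, 1296, 7776]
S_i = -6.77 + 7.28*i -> [-6.77, 0.51, 7.79, 15.07, 22.35]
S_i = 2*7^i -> [2, 14, 98, 686, 4802]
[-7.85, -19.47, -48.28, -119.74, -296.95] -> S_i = -7.85*2.48^i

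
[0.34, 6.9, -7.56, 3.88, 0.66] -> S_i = Random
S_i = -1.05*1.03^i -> [-1.05, -1.08, -1.11, -1.15, -1.18]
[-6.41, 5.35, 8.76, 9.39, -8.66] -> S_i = Random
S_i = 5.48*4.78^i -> [5.48, 26.19, 125.21, 598.5, 2860.83]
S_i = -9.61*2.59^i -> [-9.61, -24.89, -64.46, -166.96, -432.44]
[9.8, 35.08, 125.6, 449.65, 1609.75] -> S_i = 9.80*3.58^i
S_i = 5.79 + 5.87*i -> [5.79, 11.66, 17.53, 23.4, 29.27]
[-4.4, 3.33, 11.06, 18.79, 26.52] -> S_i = -4.40 + 7.73*i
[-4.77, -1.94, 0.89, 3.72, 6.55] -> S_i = -4.77 + 2.83*i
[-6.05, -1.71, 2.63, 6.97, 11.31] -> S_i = -6.05 + 4.34*i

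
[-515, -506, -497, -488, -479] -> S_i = -515 + 9*i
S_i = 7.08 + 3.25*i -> [7.08, 10.33, 13.58, 16.83, 20.08]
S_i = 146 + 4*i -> [146, 150, 154, 158, 162]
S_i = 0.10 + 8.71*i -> [0.1, 8.81, 17.52, 26.23, 34.94]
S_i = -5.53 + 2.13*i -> [-5.53, -3.4, -1.27, 0.86, 2.99]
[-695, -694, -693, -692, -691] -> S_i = -695 + 1*i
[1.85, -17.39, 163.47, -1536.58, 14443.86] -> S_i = 1.85*(-9.40)^i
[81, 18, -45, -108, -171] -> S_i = 81 + -63*i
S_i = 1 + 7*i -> [1, 8, 15, 22, 29]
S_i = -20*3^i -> [-20, -60, -180, -540, -1620]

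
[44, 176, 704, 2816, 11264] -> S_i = 44*4^i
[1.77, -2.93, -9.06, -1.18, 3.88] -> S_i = Random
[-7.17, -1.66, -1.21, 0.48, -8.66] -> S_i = Random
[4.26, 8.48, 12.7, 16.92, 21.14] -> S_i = 4.26 + 4.22*i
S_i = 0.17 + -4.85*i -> [0.17, -4.68, -9.53, -14.38, -19.23]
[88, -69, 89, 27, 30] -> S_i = Random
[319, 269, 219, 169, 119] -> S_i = 319 + -50*i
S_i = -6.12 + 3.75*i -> [-6.12, -2.37, 1.38, 5.13, 8.88]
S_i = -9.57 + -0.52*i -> [-9.57, -10.09, -10.61, -11.13, -11.65]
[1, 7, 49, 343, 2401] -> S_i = 1*7^i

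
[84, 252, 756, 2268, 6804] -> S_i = 84*3^i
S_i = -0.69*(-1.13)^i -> [-0.69, 0.78, -0.88, 1.0, -1.13]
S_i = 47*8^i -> [47, 376, 3008, 24064, 192512]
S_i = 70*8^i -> [70, 560, 4480, 35840, 286720]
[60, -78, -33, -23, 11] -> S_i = Random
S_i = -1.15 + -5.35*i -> [-1.15, -6.5, -11.85, -17.2, -22.55]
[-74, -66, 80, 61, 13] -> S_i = Random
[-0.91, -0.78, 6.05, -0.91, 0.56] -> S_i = Random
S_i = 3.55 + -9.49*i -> [3.55, -5.94, -15.43, -24.92, -34.41]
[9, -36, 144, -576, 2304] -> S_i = 9*-4^i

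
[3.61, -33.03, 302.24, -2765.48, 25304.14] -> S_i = 3.61*(-9.15)^i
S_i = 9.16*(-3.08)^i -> [9.16, -28.21, 86.9, -267.64, 824.32]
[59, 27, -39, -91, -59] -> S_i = Random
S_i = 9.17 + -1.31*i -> [9.17, 7.86, 6.55, 5.24, 3.93]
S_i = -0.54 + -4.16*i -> [-0.54, -4.7, -8.86, -13.02, -17.18]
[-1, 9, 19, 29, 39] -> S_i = -1 + 10*i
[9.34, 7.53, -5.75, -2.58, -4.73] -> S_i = Random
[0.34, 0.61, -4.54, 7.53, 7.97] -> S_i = Random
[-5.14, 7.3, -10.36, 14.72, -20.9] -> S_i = -5.14*(-1.42)^i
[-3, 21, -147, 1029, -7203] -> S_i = -3*-7^i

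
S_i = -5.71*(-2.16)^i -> [-5.71, 12.33, -26.64, 57.54, -124.29]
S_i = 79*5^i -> [79, 395, 1975, 9875, 49375]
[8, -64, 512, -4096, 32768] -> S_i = 8*-8^i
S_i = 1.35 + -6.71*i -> [1.35, -5.36, -12.07, -18.78, -25.49]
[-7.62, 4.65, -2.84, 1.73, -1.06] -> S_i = -7.62*(-0.61)^i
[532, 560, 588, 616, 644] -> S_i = 532 + 28*i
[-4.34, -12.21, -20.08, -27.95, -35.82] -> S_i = -4.34 + -7.87*i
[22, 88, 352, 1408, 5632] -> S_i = 22*4^i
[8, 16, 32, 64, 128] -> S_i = 8*2^i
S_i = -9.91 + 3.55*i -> [-9.91, -6.36, -2.81, 0.74, 4.29]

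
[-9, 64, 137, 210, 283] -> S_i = -9 + 73*i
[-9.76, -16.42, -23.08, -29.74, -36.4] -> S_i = -9.76 + -6.66*i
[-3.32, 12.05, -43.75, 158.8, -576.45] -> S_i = -3.32*(-3.63)^i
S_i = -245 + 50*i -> [-245, -195, -145, -95, -45]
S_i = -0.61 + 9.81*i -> [-0.61, 9.2, 19.01, 28.82, 38.63]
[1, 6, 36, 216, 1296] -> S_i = 1*6^i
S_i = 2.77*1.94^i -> [2.77, 5.37, 10.43, 20.22, 39.24]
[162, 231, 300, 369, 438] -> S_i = 162 + 69*i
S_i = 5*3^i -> [5, 15, 45, 135, 405]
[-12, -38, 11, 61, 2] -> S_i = Random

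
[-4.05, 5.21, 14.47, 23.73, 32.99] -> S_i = -4.05 + 9.26*i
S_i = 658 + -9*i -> [658, 649, 640, 631, 622]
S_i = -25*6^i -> [-25, -150, -900, -5400, -32400]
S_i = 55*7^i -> [55, 385, 2695, 18865, 132055]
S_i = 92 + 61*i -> [92, 153, 214, 275, 336]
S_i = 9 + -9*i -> [9, 0, -9, -18, -27]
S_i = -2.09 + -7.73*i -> [-2.09, -9.82, -17.55, -25.28, -33.01]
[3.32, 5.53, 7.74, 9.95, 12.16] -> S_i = 3.32 + 2.21*i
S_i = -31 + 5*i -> [-31, -26, -21, -16, -11]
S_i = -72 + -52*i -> [-72, -124, -176, -228, -280]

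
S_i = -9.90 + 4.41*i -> [-9.9, -5.49, -1.08, 3.33, 7.74]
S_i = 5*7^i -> [5, 35, 245, 1715, 12005]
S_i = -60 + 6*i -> [-60, -54, -48, -42, -36]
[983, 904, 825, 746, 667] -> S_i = 983 + -79*i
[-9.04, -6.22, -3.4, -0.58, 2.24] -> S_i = -9.04 + 2.82*i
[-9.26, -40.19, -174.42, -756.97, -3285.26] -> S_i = -9.26*4.34^i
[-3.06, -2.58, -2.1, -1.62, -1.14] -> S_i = -3.06 + 0.48*i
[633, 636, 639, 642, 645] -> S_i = 633 + 3*i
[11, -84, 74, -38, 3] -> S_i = Random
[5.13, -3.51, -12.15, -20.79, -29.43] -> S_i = 5.13 + -8.64*i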